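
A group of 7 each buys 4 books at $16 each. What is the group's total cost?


Cost per person:
4 x $16 = $64
Group total:
7 x $64 = $448

$448


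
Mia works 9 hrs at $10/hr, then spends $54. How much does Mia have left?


Calculate earnings:
9 x $10 = $90
Subtract spending:
$90 - $54 = $36

$36


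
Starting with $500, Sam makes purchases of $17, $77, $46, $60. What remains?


Add up expenses:
$17 + $77 + $46 + $60 = $200
Subtract from budget:
$500 - $200 = $300

$300


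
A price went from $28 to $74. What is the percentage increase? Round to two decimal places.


Find the absolute change:
|74 - 28| = 46
Divide by original and multiply by 100:
46 / 28 x 100 = 164.2857...% ≈ 164.29%

164.29%


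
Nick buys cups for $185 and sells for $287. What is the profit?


Selling price = $287
Cost price = $185
Profit = selling price - cost price:
Profit = $287 - $185 = $102

$102


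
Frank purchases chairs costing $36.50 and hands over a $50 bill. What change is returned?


Start with the amount paid:
$50
Subtract the price:
$50 - $36.50 = $13.50

$13.50


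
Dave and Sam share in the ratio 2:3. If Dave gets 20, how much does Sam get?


Find the multiplier:
20 / 2 = 10
Apply to Sam's share:
3 x 10 = 30

30


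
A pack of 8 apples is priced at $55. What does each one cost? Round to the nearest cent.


Total cost: $55
Number of items: 8
Unit price: $55 / 8 = $6.875 ≈ $6.88

$6.88


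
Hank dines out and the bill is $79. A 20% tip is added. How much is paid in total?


Calculate the tip:
20% of $79 = $15.80
Add tip to meal cost:
$79 + $15.80 = $94.80

$94.80


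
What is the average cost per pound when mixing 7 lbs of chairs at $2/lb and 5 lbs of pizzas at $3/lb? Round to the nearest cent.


Cost of chairs:
7 x $2 = $14
Cost of pizzas:
5 x $3 = $15
Total cost: $14 + $15 = $29
Total weight: 12 lbs
Average: $29 / 12 = $2.4166... ≈ $2.42/lb

$2.42/lb


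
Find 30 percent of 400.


Convert percentage to decimal:
30% = 0.3
Multiply:
400 x 0.3 = 120

120


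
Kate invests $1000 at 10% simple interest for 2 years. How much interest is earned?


Use the formula I = P x R x T / 100
P x R x T = 1000 x 10 x 2 = 20000
I = 20000 / 100 = $200

$200


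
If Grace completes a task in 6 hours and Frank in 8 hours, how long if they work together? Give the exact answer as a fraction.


Grace's rate: 1/6 of the job per hour
Frank's rate: 1/8 of the job per hour
Combined rate: 1/6 + 1/8 = 7/24 per hour
Time = 1 / (7/24) = 24/7 hours (≈ 3.43 hours)

24/7 hours


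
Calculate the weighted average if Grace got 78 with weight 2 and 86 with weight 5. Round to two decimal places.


Weighted sum:
2 x 78 + 5 x 86 = 586
Total weight:
2 + 5 = 7
Weighted average:
586 / 7 = 83.7142... ≈ 83.71

83.71


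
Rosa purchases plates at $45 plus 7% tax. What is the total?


Calculate the tax:
7% of $45 = $3.15
Add tax to price:
$45 + $3.15 = $48.15

$48.15


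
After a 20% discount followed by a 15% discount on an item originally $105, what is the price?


First discount:
20% of $105 = $21
Price after first discount:
$105 - $21 = $84
Second discount:
15% of $84 = $12.60
Final price:
$84 - $12.60 = $71.40

$71.40


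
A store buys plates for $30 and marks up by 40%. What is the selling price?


Calculate the markup amount:
40% of $30 = $12
Add to cost:
$30 + $12 = $42

$42


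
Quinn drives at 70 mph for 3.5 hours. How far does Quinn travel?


Use the formula: distance = speed x time
Speed = 70 mph, Time = 3.5 hours
70 x 3.5 = 245 miles

245 miles


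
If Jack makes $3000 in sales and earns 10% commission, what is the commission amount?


Convert rate to decimal:
10% = 0.1
Multiply by sales:
$3000 x 0.1 = $300

$300


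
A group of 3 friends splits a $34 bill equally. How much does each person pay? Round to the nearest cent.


Total bill: $34
Number of people: 3
Each pays: $34 / 3 = $11.3333... ≈ $11.33

$11.33


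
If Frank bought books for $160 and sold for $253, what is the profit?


Selling price = $253
Cost price = $160
Profit = selling price - cost price:
Profit = $253 - $160 = $93

$93


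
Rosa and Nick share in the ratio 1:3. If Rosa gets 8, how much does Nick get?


Find the multiplier:
8 / 1 = 8
Apply to Nick's share:
3 x 8 = 24

24


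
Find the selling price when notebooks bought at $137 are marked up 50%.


Calculate the markup amount:
50% of $137 = $68.50
Add to cost:
$137 + $68.50 = $205.50

$205.50


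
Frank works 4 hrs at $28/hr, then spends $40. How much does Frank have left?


Calculate earnings:
4 x $28 = $112
Subtract spending:
$112 - $40 = $72

$72


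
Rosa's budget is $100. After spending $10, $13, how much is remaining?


Add up expenses:
$10 + $13 = $23
Subtract from budget:
$100 - $23 = $77

$77


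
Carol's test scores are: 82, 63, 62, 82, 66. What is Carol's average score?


Add the scores:
82 + 63 + 62 + 82 + 66 = 355
Divide by the number of tests:
355 / 5 = 71

71


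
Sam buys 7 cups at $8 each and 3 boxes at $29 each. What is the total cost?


Cost of cups:
7 x $8 = $56
Cost of boxes:
3 x $29 = $87
Add both:
$56 + $87 = $143

$143


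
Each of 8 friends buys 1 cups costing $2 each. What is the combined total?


Cost per person:
1 x $2 = $2
Group total:
8 x $2 = $16

$16


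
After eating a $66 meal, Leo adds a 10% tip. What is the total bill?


Calculate the tip:
10% of $66 = $6.60
Add tip to meal cost:
$66 + $6.60 = $72.60

$72.60


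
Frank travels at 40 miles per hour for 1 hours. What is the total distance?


Use the formula: distance = speed x time
Speed = 40 mph, Time = 1 hours
40 x 1 = 40 miles

40 miles


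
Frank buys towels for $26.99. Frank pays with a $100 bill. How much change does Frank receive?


Start with the amount paid:
$100
Subtract the price:
$100 - $26.99 = $73.01

$73.01


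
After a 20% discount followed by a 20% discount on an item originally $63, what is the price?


First discount:
20% of $63 = $12.60
Price after first discount:
$63 - $12.60 = $50.40
Second discount:
20% of $50.40 = $10.08
Final price:
$50.40 - $10.08 = $40.32

$40.32


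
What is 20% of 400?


Convert percentage to decimal:
20% = 0.2
Multiply:
400 x 0.2 = 80

80


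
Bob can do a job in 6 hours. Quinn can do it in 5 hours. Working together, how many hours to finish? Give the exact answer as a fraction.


Bob's rate: 1/6 of the job per hour
Quinn's rate: 1/5 of the job per hour
Combined rate: 1/6 + 1/5 = 11/30 per hour
Time = 1 / (11/30) = 30/11 hours (≈ 2.73 hours)

30/11 hours


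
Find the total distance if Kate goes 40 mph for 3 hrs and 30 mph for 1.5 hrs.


Leg 1 distance:
40 x 3 = 120 miles
Leg 2 distance:
30 x 1.5 = 45 miles
Total distance:
120 + 45 = 165 miles

165 miles


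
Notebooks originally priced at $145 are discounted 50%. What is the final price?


Calculate the discount amount:
50% of $145 = $72.50
Subtract from original:
$145 - $72.50 = $72.50

$72.50


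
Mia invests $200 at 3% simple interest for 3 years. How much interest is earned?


Use the formula I = P x R x T / 100
P x R x T = 200 x 3 x 3 = 1800
I = 1800 / 100 = $18

$18


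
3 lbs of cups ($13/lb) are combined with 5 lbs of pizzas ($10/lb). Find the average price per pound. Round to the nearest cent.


Cost of cups:
3 x $13 = $39
Cost of pizzas:
5 x $10 = $50
Total cost: $39 + $50 = $89
Total weight: 8 lbs
Average: $89 / 8 = $11.125 ≈ $11.13/lb

$11.13/lb


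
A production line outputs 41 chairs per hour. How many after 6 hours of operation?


Production rate: 41 chairs per hour
Time: 6 hours
Total: 41 x 6 = 246 chairs

246 chairs


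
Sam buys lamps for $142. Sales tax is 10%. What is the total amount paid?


Calculate the tax:
10% of $142 = $14.20
Add tax to price:
$142 + $14.20 = $156.20

$156.20


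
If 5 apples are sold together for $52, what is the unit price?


Total cost: $52
Number of items: 5
Unit price: $52 / 5 = $10.40

$10.40


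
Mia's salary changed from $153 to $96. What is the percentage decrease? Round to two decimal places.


Find the absolute change:
|96 - 153| = 57
Divide by original and multiply by 100:
57 / 153 x 100 = 37.2549...% ≈ 37.25%

37.25%


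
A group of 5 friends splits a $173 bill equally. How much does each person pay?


Total bill: $173
Number of people: 5
Each pays: $173 / 5 = $34.60

$34.60


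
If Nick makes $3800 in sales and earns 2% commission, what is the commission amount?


Convert rate to decimal:
2% = 0.02
Multiply by sales:
$3800 x 0.02 = $76

$76


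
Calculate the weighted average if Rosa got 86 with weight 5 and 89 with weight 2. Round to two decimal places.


Weighted sum:
5 x 86 + 2 x 89 = 608
Total weight:
5 + 2 = 7
Weighted average:
608 / 7 = 86.8571... ≈ 86.86

86.86


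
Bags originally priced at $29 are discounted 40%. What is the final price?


Calculate the discount amount:
40% of $29 = $11.60
Subtract from original:
$29 - $11.60 = $17.40

$17.40


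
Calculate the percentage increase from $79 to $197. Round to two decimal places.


Find the absolute change:
|197 - 79| = 118
Divide by original and multiply by 100:
118 / 79 x 100 = 149.3670...% ≈ 149.37%

149.37%


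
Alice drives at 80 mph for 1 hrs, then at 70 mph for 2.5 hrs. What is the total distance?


Leg 1 distance:
80 x 1 = 80 miles
Leg 2 distance:
70 x 2.5 = 175 miles
Total distance:
80 + 175 = 255 miles

255 miles


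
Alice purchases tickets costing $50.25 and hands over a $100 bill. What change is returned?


Start with the amount paid:
$100
Subtract the price:
$100 - $50.25 = $49.75

$49.75


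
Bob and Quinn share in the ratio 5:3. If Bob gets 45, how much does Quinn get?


Find the multiplier:
45 / 5 = 9
Apply to Quinn's share:
3 x 9 = 27

27


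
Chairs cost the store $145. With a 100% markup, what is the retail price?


Calculate the markup amount:
100% of $145 = $145
Add to cost:
$145 + $145 = $290

$290


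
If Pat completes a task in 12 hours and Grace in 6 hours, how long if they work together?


Pat's rate: 1/12 of the job per hour
Grace's rate: 1/6 of the job per hour
Combined rate: 1/12 + 1/6 = 1/4 per hour
Time = 1 / (1/4) = 4 hours

4 hours


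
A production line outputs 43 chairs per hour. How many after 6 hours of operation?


Production rate: 43 chairs per hour
Time: 6 hours
Total: 43 x 6 = 258 chairs

258 chairs


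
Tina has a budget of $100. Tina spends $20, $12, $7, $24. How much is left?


Add up expenses:
$20 + $12 + $7 + $24 = $63
Subtract from budget:
$100 - $63 = $37

$37


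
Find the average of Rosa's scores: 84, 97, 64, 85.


Add the scores:
84 + 97 + 64 + 85 = 330
Divide by the number of tests:
330 / 4 = 82.5

82.5


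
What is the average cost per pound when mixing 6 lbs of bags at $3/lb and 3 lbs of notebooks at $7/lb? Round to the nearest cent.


Cost of bags:
6 x $3 = $18
Cost of notebooks:
3 x $7 = $21
Total cost: $18 + $21 = $39
Total weight: 9 lbs
Average: $39 / 9 = $4.3333... ≈ $4.33/lb

$4.33/lb


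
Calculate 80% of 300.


Convert percentage to decimal:
80% = 0.8
Multiply:
300 x 0.8 = 240

240


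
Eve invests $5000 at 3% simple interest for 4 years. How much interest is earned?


Use the formula I = P x R x T / 100
P x R x T = 5000 x 3 x 4 = 60000
I = 60000 / 100 = $600

$600


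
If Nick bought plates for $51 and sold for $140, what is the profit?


Selling price = $140
Cost price = $51
Profit = selling price - cost price:
Profit = $140 - $51 = $89

$89


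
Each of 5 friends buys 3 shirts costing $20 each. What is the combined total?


Cost per person:
3 x $20 = $60
Group total:
5 x $60 = $300

$300


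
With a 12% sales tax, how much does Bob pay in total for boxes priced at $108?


Calculate the tax:
12% of $108 = $12.96
Add tax to price:
$108 + $12.96 = $120.96

$120.96


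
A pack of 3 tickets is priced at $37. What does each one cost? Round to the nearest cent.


Total cost: $37
Number of items: 3
Unit price: $37 / 3 = $12.3333... ≈ $12.33

$12.33


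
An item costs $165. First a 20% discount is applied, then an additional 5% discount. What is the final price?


First discount:
20% of $165 = $33
Price after first discount:
$165 - $33 = $132
Second discount:
5% of $132 = $6.60
Final price:
$132 - $6.60 = $125.40

$125.40


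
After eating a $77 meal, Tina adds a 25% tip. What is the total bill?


Calculate the tip:
25% of $77 = $19.25
Add tip to meal cost:
$77 + $19.25 = $96.25

$96.25


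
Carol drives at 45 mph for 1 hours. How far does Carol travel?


Use the formula: distance = speed x time
Speed = 45 mph, Time = 1 hours
45 x 1 = 45 miles

45 miles


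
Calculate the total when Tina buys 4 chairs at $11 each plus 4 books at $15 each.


Cost of chairs:
4 x $11 = $44
Cost of books:
4 x $15 = $60
Add both:
$44 + $60 = $104

$104


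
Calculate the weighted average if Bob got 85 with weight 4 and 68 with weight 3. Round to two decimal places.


Weighted sum:
4 x 85 + 3 x 68 = 544
Total weight:
4 + 3 = 7
Weighted average:
544 / 7 = 77.7142... ≈ 77.71

77.71


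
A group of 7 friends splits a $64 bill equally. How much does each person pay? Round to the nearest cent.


Total bill: $64
Number of people: 7
Each pays: $64 / 7 = $9.1428... ≈ $9.14

$9.14


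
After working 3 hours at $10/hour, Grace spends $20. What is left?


Calculate earnings:
3 x $10 = $30
Subtract spending:
$30 - $20 = $10

$10


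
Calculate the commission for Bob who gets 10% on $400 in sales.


Convert rate to decimal:
10% = 0.1
Multiply by sales:
$400 x 0.1 = $40

$40


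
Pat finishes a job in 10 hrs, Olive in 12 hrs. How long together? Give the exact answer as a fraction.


Pat's rate: 1/10 of the job per hour
Olive's rate: 1/12 of the job per hour
Combined rate: 1/10 + 1/12 = 11/60 per hour
Time = 1 / (11/60) = 60/11 hours (≈ 5.45 hours)

60/11 hours


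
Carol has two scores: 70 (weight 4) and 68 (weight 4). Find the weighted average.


Weighted sum:
4 x 70 + 4 x 68 = 552
Total weight:
4 + 4 = 8
Weighted average:
552 / 8 = 69

69


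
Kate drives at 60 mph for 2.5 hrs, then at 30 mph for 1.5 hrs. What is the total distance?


Leg 1 distance:
60 x 2.5 = 150 miles
Leg 2 distance:
30 x 1.5 = 45 miles
Total distance:
150 + 45 = 195 miles

195 miles


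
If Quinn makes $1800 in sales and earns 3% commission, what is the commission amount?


Convert rate to decimal:
3% = 0.03
Multiply by sales:
$1800 x 0.03 = $54

$54


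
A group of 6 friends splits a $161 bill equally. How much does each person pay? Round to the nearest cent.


Total bill: $161
Number of people: 6
Each pays: $161 / 6 = $26.8333... ≈ $26.83

$26.83


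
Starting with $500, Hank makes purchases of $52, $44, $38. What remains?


Add up expenses:
$52 + $44 + $38 = $134
Subtract from budget:
$500 - $134 = $366

$366


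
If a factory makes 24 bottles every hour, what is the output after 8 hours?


Production rate: 24 bottles per hour
Time: 8 hours
Total: 24 x 8 = 192 bottles

192 bottles


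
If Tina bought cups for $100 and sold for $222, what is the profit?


Selling price = $222
Cost price = $100
Profit = selling price - cost price:
Profit = $222 - $100 = $122

$122


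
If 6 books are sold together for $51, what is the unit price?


Total cost: $51
Number of items: 6
Unit price: $51 / 6 = $8.50

$8.50


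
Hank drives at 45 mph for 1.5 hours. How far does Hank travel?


Use the formula: distance = speed x time
Speed = 45 mph, Time = 1.5 hours
45 x 1.5 = 67.5 miles

67.5 miles


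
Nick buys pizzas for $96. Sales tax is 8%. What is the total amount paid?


Calculate the tax:
8% of $96 = $7.68
Add tax to price:
$96 + $7.68 = $103.68

$103.68


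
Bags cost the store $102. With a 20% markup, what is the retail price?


Calculate the markup amount:
20% of $102 = $20.40
Add to cost:
$102 + $20.40 = $122.40

$122.40


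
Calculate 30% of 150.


Convert percentage to decimal:
30% = 0.3
Multiply:
150 x 0.3 = 45

45


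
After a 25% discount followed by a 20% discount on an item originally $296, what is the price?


First discount:
25% of $296 = $74
Price after first discount:
$296 - $74 = $222
Second discount:
20% of $222 = $44.40
Final price:
$222 - $44.40 = $177.60

$177.60


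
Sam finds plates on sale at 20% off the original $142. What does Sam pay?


Calculate the discount amount:
20% of $142 = $28.40
Subtract from original:
$142 - $28.40 = $113.60

$113.60


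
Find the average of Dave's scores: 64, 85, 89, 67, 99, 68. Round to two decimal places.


Add the scores:
64 + 85 + 89 + 67 + 99 + 68 = 472
Divide by the number of tests:
472 / 6 = 78.6666... ≈ 78.67

78.67


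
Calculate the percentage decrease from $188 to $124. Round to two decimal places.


Find the absolute change:
|124 - 188| = 64
Divide by original and multiply by 100:
64 / 188 x 100 = 34.0425...% ≈ 34.04%

34.04%


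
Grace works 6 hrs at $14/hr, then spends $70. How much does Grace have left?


Calculate earnings:
6 x $14 = $84
Subtract spending:
$84 - $70 = $14

$14


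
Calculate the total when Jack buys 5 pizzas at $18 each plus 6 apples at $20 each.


Cost of pizzas:
5 x $18 = $90
Cost of apples:
6 x $20 = $120
Add both:
$90 + $120 = $210

$210


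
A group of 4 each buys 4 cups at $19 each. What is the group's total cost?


Cost per person:
4 x $19 = $76
Group total:
4 x $76 = $304

$304


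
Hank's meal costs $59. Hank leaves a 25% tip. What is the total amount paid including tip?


Calculate the tip:
25% of $59 = $14.75
Add tip to meal cost:
$59 + $14.75 = $73.75

$73.75


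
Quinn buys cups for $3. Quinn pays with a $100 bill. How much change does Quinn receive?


Start with the amount paid:
$100
Subtract the price:
$100 - $3 = $97

$97


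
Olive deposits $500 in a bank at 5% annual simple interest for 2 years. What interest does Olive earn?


Use the formula I = P x R x T / 100
P x R x T = 500 x 5 x 2 = 5000
I = 5000 / 100 = $50

$50


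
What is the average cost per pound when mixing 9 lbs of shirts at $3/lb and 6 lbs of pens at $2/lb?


Cost of shirts:
9 x $3 = $27
Cost of pens:
6 x $2 = $12
Total cost: $27 + $12 = $39
Total weight: 15 lbs
Average: $39 / 15 = $2.60/lb

$2.60/lb


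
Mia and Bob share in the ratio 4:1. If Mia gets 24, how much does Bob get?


Find the multiplier:
24 / 4 = 6
Apply to Bob's share:
1 x 6 = 6

6


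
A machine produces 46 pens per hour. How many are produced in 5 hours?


Production rate: 46 pens per hour
Time: 5 hours
Total: 46 x 5 = 230 pens

230 pens


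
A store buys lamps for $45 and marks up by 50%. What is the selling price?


Calculate the markup amount:
50% of $45 = $22.50
Add to cost:
$45 + $22.50 = $67.50

$67.50


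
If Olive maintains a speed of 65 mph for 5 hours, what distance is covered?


Use the formula: distance = speed x time
Speed = 65 mph, Time = 5 hours
65 x 5 = 325 miles

325 miles


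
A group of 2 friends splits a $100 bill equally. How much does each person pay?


Total bill: $100
Number of people: 2
Each pays: $100 / 2 = $50

$50


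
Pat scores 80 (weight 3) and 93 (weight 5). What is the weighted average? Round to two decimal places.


Weighted sum:
3 x 80 + 5 x 93 = 705
Total weight:
3 + 5 = 8
Weighted average:
705 / 8 = 88.125 ≈ 88.13

88.13


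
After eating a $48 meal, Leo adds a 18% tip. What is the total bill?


Calculate the tip:
18% of $48 = $8.64
Add tip to meal cost:
$48 + $8.64 = $56.64

$56.64


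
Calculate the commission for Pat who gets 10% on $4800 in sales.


Convert rate to decimal:
10% = 0.1
Multiply by sales:
$4800 x 0.1 = $480

$480


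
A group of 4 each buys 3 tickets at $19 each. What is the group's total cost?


Cost per person:
3 x $19 = $57
Group total:
4 x $57 = $228

$228


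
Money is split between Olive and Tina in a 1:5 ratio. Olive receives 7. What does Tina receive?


Find the multiplier:
7 / 1 = 7
Apply to Tina's share:
5 x 7 = 35

35


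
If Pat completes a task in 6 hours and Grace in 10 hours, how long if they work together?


Pat's rate: 1/6 of the job per hour
Grace's rate: 1/10 of the job per hour
Combined rate: 1/6 + 1/10 = 4/15 per hour
Time = 1 / (4/15) = 15/4 = 3.75 hours

3.75 hours


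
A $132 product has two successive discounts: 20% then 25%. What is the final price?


First discount:
20% of $132 = $26.40
Price after first discount:
$132 - $26.40 = $105.60
Second discount:
25% of $105.60 = $26.40
Final price:
$105.60 - $26.40 = $79.20

$79.20


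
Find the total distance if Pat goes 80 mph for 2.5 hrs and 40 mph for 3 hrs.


Leg 1 distance:
80 x 2.5 = 200 miles
Leg 2 distance:
40 x 3 = 120 miles
Total distance:
200 + 120 = 320 miles

320 miles


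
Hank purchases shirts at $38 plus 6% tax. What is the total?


Calculate the tax:
6% of $38 = $2.28
Add tax to price:
$38 + $2.28 = $40.28

$40.28


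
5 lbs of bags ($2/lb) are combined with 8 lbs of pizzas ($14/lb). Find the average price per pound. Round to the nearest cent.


Cost of bags:
5 x $2 = $10
Cost of pizzas:
8 x $14 = $112
Total cost: $10 + $112 = $122
Total weight: 13 lbs
Average: $122 / 13 = $9.3846... ≈ $9.38/lb

$9.38/lb


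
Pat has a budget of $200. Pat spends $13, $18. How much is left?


Add up expenses:
$13 + $18 = $31
Subtract from budget:
$200 - $31 = $169

$169


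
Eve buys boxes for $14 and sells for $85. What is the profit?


Selling price = $85
Cost price = $14
Profit = selling price - cost price:
Profit = $85 - $14 = $71

$71


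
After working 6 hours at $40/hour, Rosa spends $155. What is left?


Calculate earnings:
6 x $40 = $240
Subtract spending:
$240 - $155 = $85

$85


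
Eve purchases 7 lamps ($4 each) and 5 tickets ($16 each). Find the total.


Cost of lamps:
7 x $4 = $28
Cost of tickets:
5 x $16 = $80
Add both:
$28 + $80 = $108

$108


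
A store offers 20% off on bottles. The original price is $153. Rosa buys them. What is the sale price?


Calculate the discount amount:
20% of $153 = $30.60
Subtract from original:
$153 - $30.60 = $122.40

$122.40


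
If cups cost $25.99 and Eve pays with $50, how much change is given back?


Start with the amount paid:
$50
Subtract the price:
$50 - $25.99 = $24.01

$24.01


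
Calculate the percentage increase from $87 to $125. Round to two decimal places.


Find the absolute change:
|125 - 87| = 38
Divide by original and multiply by 100:
38 / 87 x 100 = 43.6781...% ≈ 43.68%

43.68%


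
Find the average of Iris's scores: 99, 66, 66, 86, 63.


Add the scores:
99 + 66 + 66 + 86 + 63 = 380
Divide by the number of tests:
380 / 5 = 76

76


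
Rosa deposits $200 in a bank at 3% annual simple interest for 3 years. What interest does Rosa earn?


Use the formula I = P x R x T / 100
P x R x T = 200 x 3 x 3 = 1800
I = 1800 / 100 = $18

$18


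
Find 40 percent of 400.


Convert percentage to decimal:
40% = 0.4
Multiply:
400 x 0.4 = 160

160


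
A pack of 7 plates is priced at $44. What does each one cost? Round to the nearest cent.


Total cost: $44
Number of items: 7
Unit price: $44 / 7 = $6.2857... ≈ $6.29

$6.29


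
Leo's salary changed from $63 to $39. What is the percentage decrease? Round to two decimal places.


Find the absolute change:
|39 - 63| = 24
Divide by original and multiply by 100:
24 / 63 x 100 = 38.0952...% ≈ 38.1%

38.1%


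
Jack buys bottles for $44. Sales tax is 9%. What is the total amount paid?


Calculate the tax:
9% of $44 = $3.96
Add tax to price:
$44 + $3.96 = $47.96

$47.96


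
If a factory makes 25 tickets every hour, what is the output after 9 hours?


Production rate: 25 tickets per hour
Time: 9 hours
Total: 25 x 9 = 225 tickets

225 tickets


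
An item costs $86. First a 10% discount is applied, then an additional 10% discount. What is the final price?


First discount:
10% of $86 = $8.60
Price after first discount:
$86 - $8.60 = $77.40
Second discount:
10% of $77.40 = $7.74
Final price:
$77.40 - $7.74 = $69.66

$69.66


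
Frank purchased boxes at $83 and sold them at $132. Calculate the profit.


Selling price = $132
Cost price = $83
Profit = selling price - cost price:
Profit = $132 - $83 = $49

$49


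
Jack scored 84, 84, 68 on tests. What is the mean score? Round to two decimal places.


Add the scores:
84 + 84 + 68 = 236
Divide by the number of tests:
236 / 3 = 78.6666... ≈ 78.67

78.67


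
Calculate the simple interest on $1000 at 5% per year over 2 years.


Use the formula I = P x R x T / 100
P x R x T = 1000 x 5 x 2 = 10000
I = 10000 / 100 = $100

$100


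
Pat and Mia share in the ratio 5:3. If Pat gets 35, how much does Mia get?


Find the multiplier:
35 / 5 = 7
Apply to Mia's share:
3 x 7 = 21

21


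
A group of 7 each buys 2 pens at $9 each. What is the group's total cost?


Cost per person:
2 x $9 = $18
Group total:
7 x $18 = $126

$126


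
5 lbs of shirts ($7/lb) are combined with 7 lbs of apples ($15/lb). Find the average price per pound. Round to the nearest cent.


Cost of shirts:
5 x $7 = $35
Cost of apples:
7 x $15 = $105
Total cost: $35 + $105 = $140
Total weight: 12 lbs
Average: $140 / 12 = $11.6666... ≈ $11.67/lb

$11.67/lb


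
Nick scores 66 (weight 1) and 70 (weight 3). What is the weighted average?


Weighted sum:
1 x 66 + 3 x 70 = 276
Total weight:
1 + 3 = 4
Weighted average:
276 / 4 = 69

69


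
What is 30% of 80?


Convert percentage to decimal:
30% = 0.3
Multiply:
80 x 0.3 = 24

24


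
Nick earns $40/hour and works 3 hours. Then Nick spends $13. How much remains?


Calculate earnings:
3 x $40 = $120
Subtract spending:
$120 - $13 = $107

$107


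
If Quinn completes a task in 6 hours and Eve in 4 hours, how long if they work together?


Quinn's rate: 1/6 of the job per hour
Eve's rate: 1/4 of the job per hour
Combined rate: 1/6 + 1/4 = 5/12 per hour
Time = 1 / (5/12) = 12/5 = 2.4 hours

2.4 hours


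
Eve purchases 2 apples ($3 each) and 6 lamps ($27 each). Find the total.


Cost of apples:
2 x $3 = $6
Cost of lamps:
6 x $27 = $162
Add both:
$6 + $162 = $168

$168


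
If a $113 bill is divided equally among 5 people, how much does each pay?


Total bill: $113
Number of people: 5
Each pays: $113 / 5 = $22.60

$22.60


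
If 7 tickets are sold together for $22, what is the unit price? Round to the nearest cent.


Total cost: $22
Number of items: 7
Unit price: $22 / 7 = $3.1428... ≈ $3.14

$3.14


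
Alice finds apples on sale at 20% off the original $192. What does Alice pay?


Calculate the discount amount:
20% of $192 = $38.40
Subtract from original:
$192 - $38.40 = $153.60

$153.60


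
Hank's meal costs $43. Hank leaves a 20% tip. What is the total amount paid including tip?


Calculate the tip:
20% of $43 = $8.60
Add tip to meal cost:
$43 + $8.60 = $51.60

$51.60


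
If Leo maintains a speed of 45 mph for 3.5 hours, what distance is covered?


Use the formula: distance = speed x time
Speed = 45 mph, Time = 3.5 hours
45 x 3.5 = 157.5 miles

157.5 miles


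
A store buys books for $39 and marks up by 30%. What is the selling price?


Calculate the markup amount:
30% of $39 = $11.70
Add to cost:
$39 + $11.70 = $50.70

$50.70


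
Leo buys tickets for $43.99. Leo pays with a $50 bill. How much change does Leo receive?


Start with the amount paid:
$50
Subtract the price:
$50 - $43.99 = $6.01

$6.01


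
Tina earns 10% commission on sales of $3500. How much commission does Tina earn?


Convert rate to decimal:
10% = 0.1
Multiply by sales:
$3500 x 0.1 = $350

$350


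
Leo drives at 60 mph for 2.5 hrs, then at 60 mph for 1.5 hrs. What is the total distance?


Leg 1 distance:
60 x 2.5 = 150 miles
Leg 2 distance:
60 x 1.5 = 90 miles
Total distance:
150 + 90 = 240 miles

240 miles


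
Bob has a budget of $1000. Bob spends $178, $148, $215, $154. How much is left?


Add up expenses:
$178 + $148 + $215 + $154 = $695
Subtract from budget:
$1000 - $695 = $305

$305


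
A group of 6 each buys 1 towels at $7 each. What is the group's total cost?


Cost per person:
1 x $7 = $7
Group total:
6 x $7 = $42

$42


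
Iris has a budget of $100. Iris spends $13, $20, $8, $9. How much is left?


Add up expenses:
$13 + $20 + $8 + $9 = $50
Subtract from budget:
$100 - $50 = $50

$50


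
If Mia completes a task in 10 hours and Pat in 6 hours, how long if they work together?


Mia's rate: 1/10 of the job per hour
Pat's rate: 1/6 of the job per hour
Combined rate: 1/10 + 1/6 = 4/15 per hour
Time = 1 / (4/15) = 15/4 = 3.75 hours

3.75 hours


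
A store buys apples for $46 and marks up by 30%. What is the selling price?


Calculate the markup amount:
30% of $46 = $13.80
Add to cost:
$46 + $13.80 = $59.80

$59.80


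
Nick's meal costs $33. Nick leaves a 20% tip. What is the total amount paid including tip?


Calculate the tip:
20% of $33 = $6.60
Add tip to meal cost:
$33 + $6.60 = $39.60

$39.60


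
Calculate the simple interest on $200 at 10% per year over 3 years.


Use the formula I = P x R x T / 100
P x R x T = 200 x 10 x 3 = 6000
I = 6000 / 100 = $60

$60


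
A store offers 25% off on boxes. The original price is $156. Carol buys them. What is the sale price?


Calculate the discount amount:
25% of $156 = $39
Subtract from original:
$156 - $39 = $117

$117


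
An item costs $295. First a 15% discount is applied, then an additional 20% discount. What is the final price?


First discount:
15% of $295 = $44.25
Price after first discount:
$295 - $44.25 = $250.75
Second discount:
20% of $250.75 = $50.15
Final price:
$250.75 - $50.15 = $200.60

$200.60


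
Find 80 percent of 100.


Convert percentage to decimal:
80% = 0.8
Multiply:
100 x 0.8 = 80

80


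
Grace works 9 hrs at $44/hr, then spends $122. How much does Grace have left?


Calculate earnings:
9 x $44 = $396
Subtract spending:
$396 - $122 = $274

$274


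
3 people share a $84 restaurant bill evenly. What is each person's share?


Total bill: $84
Number of people: 3
Each pays: $84 / 3 = $28

$28


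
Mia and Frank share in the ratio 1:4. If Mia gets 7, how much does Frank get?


Find the multiplier:
7 / 1 = 7
Apply to Frank's share:
4 x 7 = 28

28


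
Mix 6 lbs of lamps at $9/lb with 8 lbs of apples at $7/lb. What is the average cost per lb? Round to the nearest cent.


Cost of lamps:
6 x $9 = $54
Cost of apples:
8 x $7 = $56
Total cost: $54 + $56 = $110
Total weight: 14 lbs
Average: $110 / 14 = $7.8571... ≈ $7.86/lb

$7.86/lb


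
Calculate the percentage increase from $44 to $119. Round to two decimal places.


Find the absolute change:
|119 - 44| = 75
Divide by original and multiply by 100:
75 / 44 x 100 = 170.4545...% ≈ 170.45%

170.45%


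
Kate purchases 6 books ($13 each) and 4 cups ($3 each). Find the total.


Cost of books:
6 x $13 = $78
Cost of cups:
4 x $3 = $12
Add both:
$78 + $12 = $90

$90


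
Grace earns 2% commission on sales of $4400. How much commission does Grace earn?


Convert rate to decimal:
2% = 0.02
Multiply by sales:
$4400 x 0.02 = $88

$88


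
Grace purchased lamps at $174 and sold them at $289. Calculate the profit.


Selling price = $289
Cost price = $174
Profit = selling price - cost price:
Profit = $289 - $174 = $115

$115


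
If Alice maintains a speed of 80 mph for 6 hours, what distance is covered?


Use the formula: distance = speed x time
Speed = 80 mph, Time = 6 hours
80 x 6 = 480 miles

480 miles


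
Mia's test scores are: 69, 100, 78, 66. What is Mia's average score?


Add the scores:
69 + 100 + 78 + 66 = 313
Divide by the number of tests:
313 / 4 = 78.25

78.25


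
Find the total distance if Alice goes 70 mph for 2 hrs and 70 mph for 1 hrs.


Leg 1 distance:
70 x 2 = 140 miles
Leg 2 distance:
70 x 1 = 70 miles
Total distance:
140 + 70 = 210 miles

210 miles


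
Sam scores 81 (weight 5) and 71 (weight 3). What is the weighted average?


Weighted sum:
5 x 81 + 3 x 71 = 618
Total weight:
5 + 3 = 8
Weighted average:
618 / 8 = 77.25

77.25


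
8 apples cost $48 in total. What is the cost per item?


Total cost: $48
Number of items: 8
Unit price: $48 / 8 = $6

$6


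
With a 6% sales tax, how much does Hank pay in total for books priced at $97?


Calculate the tax:
6% of $97 = $5.82
Add tax to price:
$97 + $5.82 = $102.82

$102.82


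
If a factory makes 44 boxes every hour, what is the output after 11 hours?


Production rate: 44 boxes per hour
Time: 11 hours
Total: 44 x 11 = 484 boxes

484 boxes


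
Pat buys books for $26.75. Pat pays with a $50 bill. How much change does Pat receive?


Start with the amount paid:
$50
Subtract the price:
$50 - $26.75 = $23.25

$23.25


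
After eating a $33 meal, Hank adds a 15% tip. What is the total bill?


Calculate the tip:
15% of $33 = $4.95
Add tip to meal cost:
$33 + $4.95 = $37.95

$37.95


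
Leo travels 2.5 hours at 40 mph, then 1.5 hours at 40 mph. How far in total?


Leg 1 distance:
40 x 2.5 = 100 miles
Leg 2 distance:
40 x 1.5 = 60 miles
Total distance:
100 + 60 = 160 miles

160 miles


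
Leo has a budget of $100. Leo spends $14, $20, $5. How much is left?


Add up expenses:
$14 + $20 + $5 = $39
Subtract from budget:
$100 - $39 = $61

$61


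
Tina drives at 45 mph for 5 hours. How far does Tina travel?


Use the formula: distance = speed x time
Speed = 45 mph, Time = 5 hours
45 x 5 = 225 miles

225 miles


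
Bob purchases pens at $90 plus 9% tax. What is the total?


Calculate the tax:
9% of $90 = $8.10
Add tax to price:
$90 + $8.10 = $98.10

$98.10


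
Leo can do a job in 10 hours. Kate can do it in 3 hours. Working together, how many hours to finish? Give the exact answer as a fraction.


Leo's rate: 1/10 of the job per hour
Kate's rate: 1/3 of the job per hour
Combined rate: 1/10 + 1/3 = 13/30 per hour
Time = 1 / (13/30) = 30/13 hours (≈ 2.31 hours)

30/13 hours


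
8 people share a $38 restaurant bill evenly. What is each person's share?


Total bill: $38
Number of people: 8
Each pays: $38 / 8 = $4.75

$4.75


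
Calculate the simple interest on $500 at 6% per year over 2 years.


Use the formula I = P x R x T / 100
P x R x T = 500 x 6 x 2 = 6000
I = 6000 / 100 = $60

$60


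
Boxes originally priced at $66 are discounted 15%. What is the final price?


Calculate the discount amount:
15% of $66 = $9.90
Subtract from original:
$66 - $9.90 = $56.10

$56.10


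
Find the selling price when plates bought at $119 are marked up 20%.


Calculate the markup amount:
20% of $119 = $23.80
Add to cost:
$119 + $23.80 = $142.80

$142.80


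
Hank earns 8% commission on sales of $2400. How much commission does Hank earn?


Convert rate to decimal:
8% = 0.08
Multiply by sales:
$2400 x 0.08 = $192

$192


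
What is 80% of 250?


Convert percentage to decimal:
80% = 0.8
Multiply:
250 x 0.8 = 200

200


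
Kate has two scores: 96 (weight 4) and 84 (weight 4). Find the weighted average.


Weighted sum:
4 x 96 + 4 x 84 = 720
Total weight:
4 + 4 = 8
Weighted average:
720 / 8 = 90

90


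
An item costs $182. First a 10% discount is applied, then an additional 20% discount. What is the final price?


First discount:
10% of $182 = $18.20
Price after first discount:
$182 - $18.20 = $163.80
Second discount:
20% of $163.80 = $32.76
Final price:
$163.80 - $32.76 = $131.04

$131.04


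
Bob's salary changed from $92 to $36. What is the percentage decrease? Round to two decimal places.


Find the absolute change:
|36 - 92| = 56
Divide by original and multiply by 100:
56 / 92 x 100 = 60.8695...% ≈ 60.87%

60.87%


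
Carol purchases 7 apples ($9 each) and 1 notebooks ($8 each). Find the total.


Cost of apples:
7 x $9 = $63
Cost of notebooks:
1 x $8 = $8
Add both:
$63 + $8 = $71

$71


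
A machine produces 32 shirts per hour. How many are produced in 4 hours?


Production rate: 32 shirts per hour
Time: 4 hours
Total: 32 x 4 = 128 shirts

128 shirts


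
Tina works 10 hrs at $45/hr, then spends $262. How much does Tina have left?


Calculate earnings:
10 x $45 = $450
Subtract spending:
$450 - $262 = $188

$188


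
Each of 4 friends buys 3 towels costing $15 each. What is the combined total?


Cost per person:
3 x $15 = $45
Group total:
4 x $45 = $180

$180


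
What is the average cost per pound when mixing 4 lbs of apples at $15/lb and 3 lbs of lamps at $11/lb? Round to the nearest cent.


Cost of apples:
4 x $15 = $60
Cost of lamps:
3 x $11 = $33
Total cost: $60 + $33 = $93
Total weight: 7 lbs
Average: $93 / 7 = $13.2857... ≈ $13.29/lb

$13.29/lb


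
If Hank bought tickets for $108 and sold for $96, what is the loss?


Selling price = $96
Cost price = $108
Loss = cost price - selling price:
Loss = $108 - $96 = $12

$12


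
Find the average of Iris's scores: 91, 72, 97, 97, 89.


Add the scores:
91 + 72 + 97 + 97 + 89 = 446
Divide by the number of tests:
446 / 5 = 89.2

89.2


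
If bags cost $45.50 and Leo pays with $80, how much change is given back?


Start with the amount paid:
$80
Subtract the price:
$80 - $45.50 = $34.50

$34.50


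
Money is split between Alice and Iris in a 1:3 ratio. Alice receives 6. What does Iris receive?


Find the multiplier:
6 / 1 = 6
Apply to Iris's share:
3 x 6 = 18

18


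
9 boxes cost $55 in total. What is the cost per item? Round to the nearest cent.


Total cost: $55
Number of items: 9
Unit price: $55 / 9 = $6.1111... ≈ $6.11

$6.11


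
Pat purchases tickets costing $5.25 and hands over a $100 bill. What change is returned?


Start with the amount paid:
$100
Subtract the price:
$100 - $5.25 = $94.75

$94.75


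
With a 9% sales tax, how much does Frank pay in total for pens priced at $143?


Calculate the tax:
9% of $143 = $12.87
Add tax to price:
$143 + $12.87 = $155.87

$155.87


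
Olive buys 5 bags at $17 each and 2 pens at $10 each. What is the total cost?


Cost of bags:
5 x $17 = $85
Cost of pens:
2 x $10 = $20
Add both:
$85 + $20 = $105

$105


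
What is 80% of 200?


Convert percentage to decimal:
80% = 0.8
Multiply:
200 x 0.8 = 160

160


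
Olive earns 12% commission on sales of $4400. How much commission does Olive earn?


Convert rate to decimal:
12% = 0.12
Multiply by sales:
$4400 x 0.12 = $528

$528


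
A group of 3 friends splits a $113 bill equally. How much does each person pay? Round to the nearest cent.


Total bill: $113
Number of people: 3
Each pays: $113 / 3 = $37.6666... ≈ $37.67

$37.67


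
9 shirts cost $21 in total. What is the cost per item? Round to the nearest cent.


Total cost: $21
Number of items: 9
Unit price: $21 / 9 = $2.3333... ≈ $2.33

$2.33


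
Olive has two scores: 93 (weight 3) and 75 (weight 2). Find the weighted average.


Weighted sum:
3 x 93 + 2 x 75 = 429
Total weight:
3 + 2 = 5
Weighted average:
429 / 5 = 85.8

85.8


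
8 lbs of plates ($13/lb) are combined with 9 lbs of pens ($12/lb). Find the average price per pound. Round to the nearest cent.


Cost of plates:
8 x $13 = $104
Cost of pens:
9 x $12 = $108
Total cost: $104 + $108 = $212
Total weight: 17 lbs
Average: $212 / 17 = $12.4705... ≈ $12.47/lb

$12.47/lb


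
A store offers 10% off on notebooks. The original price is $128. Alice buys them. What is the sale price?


Calculate the discount amount:
10% of $128 = $12.80
Subtract from original:
$128 - $12.80 = $115.20

$115.20
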